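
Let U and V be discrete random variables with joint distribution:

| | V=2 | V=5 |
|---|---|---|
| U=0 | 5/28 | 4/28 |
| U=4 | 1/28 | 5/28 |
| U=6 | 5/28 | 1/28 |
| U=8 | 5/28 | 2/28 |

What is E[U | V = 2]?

P(V = 2) = 4/7.
Σ U·P over the event = 0·(5/28) + 4·(1/28) + 6·(5/28) + 8·(5/28) = 37/14.
E[U | V = 2] = (37/14) / (4/7) = 37/8.

37/8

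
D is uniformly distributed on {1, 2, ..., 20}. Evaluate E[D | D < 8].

Given D < 8, D is equally likely to be any of {1, 2, 3, 4, 5, 6, 7}.
E[D | D < 8] = (1 + 2 + 3 + 4 + 5 + 6 + 7) / 7 = 4.

4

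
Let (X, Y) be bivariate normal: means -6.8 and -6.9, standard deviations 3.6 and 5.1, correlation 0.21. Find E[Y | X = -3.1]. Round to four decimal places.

For a bivariate normal, E[Y | X=x] = μ_Y + ρ·(σ_Y/σ_X)·(x − μ_X).
E[Y | X=-3.1] = -6.9 + (0.21)·(5.1/3.6)·(-3.1 − (-6.8)) = -6.9 + (0.2975)·(3.7) = -5.7993.

-5.7993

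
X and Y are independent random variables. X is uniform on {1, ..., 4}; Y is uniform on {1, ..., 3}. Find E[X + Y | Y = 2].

9/2

P(Y = 2) = 1/3.
Summing (X+Y)·P(x,y) over outcomes with Y = 2 gives 3/2.
E[X + Y | Y = 2] = (3/2) / (1/3) = 9/2.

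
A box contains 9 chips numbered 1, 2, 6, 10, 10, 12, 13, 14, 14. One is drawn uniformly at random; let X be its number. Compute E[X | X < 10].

P(X < 10) = 1/3.
Σ over the event: 1·1/9 + 2·1/9 + 6·1/9 = 1.
E[X | X < 10] = (1) / (1/3) = 3.

3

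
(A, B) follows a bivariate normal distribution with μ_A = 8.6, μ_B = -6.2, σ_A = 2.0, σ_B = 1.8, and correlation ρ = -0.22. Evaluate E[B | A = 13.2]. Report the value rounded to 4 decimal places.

-7.1108

E[B | A=x] = μ_B + ρ(σ_B/σ_A)(x − μ_A) for jointly normal variables.
E[B | A=13.2] = -6.2 + (-0.22)·(1.8/2.0)·(13.2 − (8.6)) = -6.2 + (-0.198)·(4.6) = -7.1108.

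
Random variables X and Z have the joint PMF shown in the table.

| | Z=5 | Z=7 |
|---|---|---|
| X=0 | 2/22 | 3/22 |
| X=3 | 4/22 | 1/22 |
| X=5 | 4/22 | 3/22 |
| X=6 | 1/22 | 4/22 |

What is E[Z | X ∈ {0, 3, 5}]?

P(X ∈ {0, 3, 5}) = 17/22.
Σ Z·P over the event = 5·(2/22) + 7·(3/22) + 5·(4/22) + 7·(1/22) + 5·(4/22) + 7·(3/22) = 9/2.
E[Z | X ∈ {0, 3, 5}] = (9/2) / (17/22) = 99/17.

99/17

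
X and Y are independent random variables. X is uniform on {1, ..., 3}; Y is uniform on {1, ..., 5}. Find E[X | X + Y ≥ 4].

13/6

P(X + Y ≥ 4) = 4/5.
Summing X·P(x,y) over outcomes with X + Y ≥ 4 gives 26/15.
E[X | X + Y ≥ 4] = (26/15) / (4/5) = 13/6.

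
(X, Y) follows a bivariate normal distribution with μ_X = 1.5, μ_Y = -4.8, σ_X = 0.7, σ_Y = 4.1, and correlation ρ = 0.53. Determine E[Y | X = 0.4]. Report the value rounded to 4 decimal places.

-8.2147

E[Y | X=x] = μ_Y + ρ(σ_Y/σ_X)(x − μ_X) for jointly normal variables.
E[Y | X=0.4] = -4.8 + (0.53)·(4.1/0.7)·(0.4 − (1.5)) = -4.8 + (3.1043)·(-1.1) = -8.2147.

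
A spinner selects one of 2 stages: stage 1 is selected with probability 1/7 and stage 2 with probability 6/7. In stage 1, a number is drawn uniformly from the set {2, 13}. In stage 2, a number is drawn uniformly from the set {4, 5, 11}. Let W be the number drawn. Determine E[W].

95/14

E[W | stage 1] = (2+13)/2 = 15/2.
E[W | stage 2] = (4+5+11)/3 = 20/3.
By the law of total expectation,
E[W] = (1/7)·(15/2) + (6/7)·(20/3) = 95/14.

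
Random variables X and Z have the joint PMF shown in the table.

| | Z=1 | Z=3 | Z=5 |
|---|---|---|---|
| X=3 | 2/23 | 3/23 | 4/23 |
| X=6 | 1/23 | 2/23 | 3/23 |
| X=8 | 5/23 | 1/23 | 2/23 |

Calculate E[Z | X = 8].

9/4

P(X = 8) = 8/23.
Σ Z·P over the event = 1·(5/23) + 3·(1/23) + 5·(2/23) = 18/23.
E[Z | X = 8] = (18/23) / (8/23) = 9/4.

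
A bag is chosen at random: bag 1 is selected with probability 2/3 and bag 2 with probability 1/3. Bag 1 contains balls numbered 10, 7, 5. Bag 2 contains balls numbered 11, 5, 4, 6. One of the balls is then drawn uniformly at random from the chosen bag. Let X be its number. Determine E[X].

E[X | bag 1] = (10+7+5)/3 = 22/3.
E[X | bag 2] = (11+5+4+6)/4 = 13/2.
By the law of total expectation,
E[X] = (2/3)·(22/3) + (1/3)·(13/2) = 127/18.

127/18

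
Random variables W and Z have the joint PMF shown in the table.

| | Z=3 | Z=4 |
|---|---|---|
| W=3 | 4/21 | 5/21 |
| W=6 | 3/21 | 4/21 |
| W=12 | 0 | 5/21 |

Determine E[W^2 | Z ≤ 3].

144/7

P(Z ≤ 3) = 1/3.
Σ W^2·P over the event = 9·(4/21) + 36·(3/21) = 48/7.
E[W^2 | Z ≤ 3] = (48/7) / (1/3) = 144/7.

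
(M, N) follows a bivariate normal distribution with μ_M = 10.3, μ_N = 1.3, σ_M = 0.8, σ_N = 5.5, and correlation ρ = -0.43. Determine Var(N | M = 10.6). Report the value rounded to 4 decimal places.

24.6568

The conditional variance in a bivariate normal is σ_N²(1 − ρ²), independent of x.
Var(N | M=10.6) = (5.5)²·(1 − (-0.43)²) = 30.25·0.8151 = 24.6568.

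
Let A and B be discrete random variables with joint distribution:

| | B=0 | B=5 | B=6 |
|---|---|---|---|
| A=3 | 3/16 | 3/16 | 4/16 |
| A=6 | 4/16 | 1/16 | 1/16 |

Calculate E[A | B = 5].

P(B = 5) = 1/4.
Summing A·P(A=x,B=y) over the conditioning event gives 15/16.
E[A | B = 5] = (15/16) / (1/4) = 15/4.

15/4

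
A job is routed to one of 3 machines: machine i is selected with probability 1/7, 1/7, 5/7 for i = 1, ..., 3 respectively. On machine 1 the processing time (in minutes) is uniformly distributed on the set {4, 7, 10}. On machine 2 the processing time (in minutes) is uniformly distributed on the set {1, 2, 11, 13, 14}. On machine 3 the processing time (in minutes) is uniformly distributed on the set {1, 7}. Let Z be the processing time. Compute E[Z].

E[Z | machine 1] = (4+7+10)/3 = 7.
E[Z | machine 2] = (1+2+11+13+14)/5 = 41/5.
E[Z | machine 3] = (1+7)/2 = 4.
E[Z] = (1/7)·(7) + (1/7)·(41/5) + (5/7)·(4) = 176/35.

176/35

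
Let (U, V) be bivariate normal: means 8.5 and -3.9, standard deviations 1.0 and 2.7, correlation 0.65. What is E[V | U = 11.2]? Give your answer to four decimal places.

For a bivariate normal, E[V | U=x] = μ_V + ρ·(σ_V/σ_U)·(x − μ_U).
E[V | U=11.2] = -3.9 + (0.65)·(2.7/1.0)·(11.2 − (8.5)) = -3.9 + (1.755)·(2.7) = 0.8385.

0.8385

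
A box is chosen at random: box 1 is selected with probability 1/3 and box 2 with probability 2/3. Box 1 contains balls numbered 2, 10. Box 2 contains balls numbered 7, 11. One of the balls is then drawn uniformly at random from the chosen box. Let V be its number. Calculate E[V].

E[V | box 1] = (2+10)/2 = 6.
E[V | box 2] = (7+11)/2 = 9.
E[V] = (1/3)·(6) + (2/3)·(9) = 8.

8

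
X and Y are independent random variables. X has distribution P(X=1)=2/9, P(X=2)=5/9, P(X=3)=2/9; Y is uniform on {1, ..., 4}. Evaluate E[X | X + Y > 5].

P(X + Y > 5) = 1/4.
Summing X·P(x,y) over outcomes with X + Y > 5 gives 11/18.
E[X | X + Y > 5] = (11/18) / (1/4) = 22/9.

22/9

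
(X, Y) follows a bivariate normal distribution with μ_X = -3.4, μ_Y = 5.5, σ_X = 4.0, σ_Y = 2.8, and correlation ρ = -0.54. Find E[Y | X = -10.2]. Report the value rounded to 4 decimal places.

The regression of Y on X has slope ρ·σ_Y/σ_X and passes through (μ_X, μ_Y).
E[Y | X=-10.2] = 5.5 + (-0.54)·(2.8/4.0)·(-10.2 − (-3.4)) = 5.5 + (-0.378)·(-6.8) = 8.0704.

8.0704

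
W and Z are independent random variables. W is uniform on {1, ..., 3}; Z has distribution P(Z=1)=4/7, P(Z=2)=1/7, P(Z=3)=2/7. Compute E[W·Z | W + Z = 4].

P(W + Z = 4) = 1/3.
Summing WZ·P(x,y) over outcomes with W + Z = 4 gives 22/21.
E[W·Z | W + Z = 4] = (22/21) / (1/3) = 22/7.

22/7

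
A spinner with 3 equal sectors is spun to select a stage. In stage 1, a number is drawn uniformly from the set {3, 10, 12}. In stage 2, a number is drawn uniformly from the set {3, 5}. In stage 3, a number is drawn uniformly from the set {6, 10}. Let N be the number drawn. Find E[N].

E[N | stage 1] = (3+10+12)/3 = 25/3.
E[N | stage 2] = (3+5)/2 = 4.
E[N | stage 3] = (6+10)/2 = 8.
E[N] = (1/3)·(25/3) + (1/3)·(4) + (1/3)·(8) = 61/9.

61/9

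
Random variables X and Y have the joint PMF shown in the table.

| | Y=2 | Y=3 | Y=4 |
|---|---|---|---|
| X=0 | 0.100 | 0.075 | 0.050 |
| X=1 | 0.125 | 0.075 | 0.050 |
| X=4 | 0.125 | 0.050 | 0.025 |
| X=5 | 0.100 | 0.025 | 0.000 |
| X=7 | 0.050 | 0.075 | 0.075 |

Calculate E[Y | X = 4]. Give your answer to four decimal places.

P(X = 4) = 0.200.
Σ Y·P over the event = 2·(0.125) + 3·(0.050) + 4·(0.025) = 0.500.
E[Y | X = 4] = (0.500) / (0.200) = 2.5000.

2.5000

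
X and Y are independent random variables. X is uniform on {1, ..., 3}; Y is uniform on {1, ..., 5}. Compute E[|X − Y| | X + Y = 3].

1

Outcomes with X + Y = 3: (1,2), (2,1), each with probability 1/15.
E[|X − Y| | X + Y = 3] = (1 + 1) / 2 = 1.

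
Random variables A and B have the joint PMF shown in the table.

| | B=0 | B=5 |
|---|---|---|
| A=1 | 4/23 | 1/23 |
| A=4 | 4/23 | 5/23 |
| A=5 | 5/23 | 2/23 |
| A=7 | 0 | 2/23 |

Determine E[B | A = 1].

1

P(A = 1) = 5/23.
Σ B·P over the event = 0·(4/23) + 5·(1/23) = 5/23.
E[B | A = 1] = (5/23) / (5/23) = 1.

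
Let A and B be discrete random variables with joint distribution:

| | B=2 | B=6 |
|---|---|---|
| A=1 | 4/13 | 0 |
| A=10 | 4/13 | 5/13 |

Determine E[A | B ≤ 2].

P(B ≤ 2) = 8/13.
Σ A·P over the event = 1·(4/13) + 10·(4/13) = 44/13.
E[A | B ≤ 2] = (44/13) / (8/13) = 11/2.

11/2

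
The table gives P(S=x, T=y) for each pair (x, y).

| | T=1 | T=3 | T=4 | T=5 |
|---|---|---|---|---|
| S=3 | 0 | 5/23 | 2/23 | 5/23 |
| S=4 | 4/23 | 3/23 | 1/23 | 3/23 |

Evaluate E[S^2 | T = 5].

93/8

P(T = 5) = 8/23.
Σ S^2·P over the event = 9·(5/23) + 16·(3/23) = 93/23.
E[S^2 | T = 5] = (93/23) / (8/23) = 93/8.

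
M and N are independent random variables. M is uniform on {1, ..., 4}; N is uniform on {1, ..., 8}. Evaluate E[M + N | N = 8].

Outcomes with N = 8: (1,8), (2,8), (3,8), (4,8), each with probability 1/32.
E[M + N | N = 8] = (9 + 10 + 11 + 12) / 4 = 21/2.

21/2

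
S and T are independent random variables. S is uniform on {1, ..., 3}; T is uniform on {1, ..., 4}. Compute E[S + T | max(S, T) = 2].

10/3

P(max(S, T) = 2) = 1/4.
Summing (S+T)·P(x,y) over outcomes with max(S, T) = 2 gives 5/6.
E[S + T | max(S, T) = 2] = (5/6) / (1/4) = 10/3.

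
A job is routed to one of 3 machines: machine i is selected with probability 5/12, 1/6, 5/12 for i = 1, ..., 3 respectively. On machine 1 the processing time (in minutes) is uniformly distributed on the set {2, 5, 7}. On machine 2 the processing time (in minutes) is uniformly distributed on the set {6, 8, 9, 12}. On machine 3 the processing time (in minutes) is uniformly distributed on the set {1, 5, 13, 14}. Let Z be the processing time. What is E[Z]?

E[Z | machine 1] = (2+5+7)/3 = 14/3.
E[Z | machine 2] = (6+8+9+12)/4 = 35/4.
E[Z | machine 3] = (1+5+13+14)/4 = 33/4.
By the law of total expectation,
E[Z] = (5/12)·(14/3) + (1/6)·(35/4) + (5/12)·(33/4) = 985/144.

985/144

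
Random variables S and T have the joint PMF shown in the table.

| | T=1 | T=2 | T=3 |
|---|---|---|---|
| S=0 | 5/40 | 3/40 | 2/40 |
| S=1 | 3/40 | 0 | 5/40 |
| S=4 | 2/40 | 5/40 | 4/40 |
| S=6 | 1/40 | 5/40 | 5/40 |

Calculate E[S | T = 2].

50/13

P(T = 2) = 13/40.
Summing S·P(S=x,T=y) over the conditioning event gives 5/4.
E[S | T = 2] = (5/4) / (13/40) = 50/13.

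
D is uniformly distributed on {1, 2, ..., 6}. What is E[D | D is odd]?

Given D is odd, D is equally likely to be any of {1, 3, 5}.
E[D | D is odd] = (1 + 3 + 5) / 3 = 3.

3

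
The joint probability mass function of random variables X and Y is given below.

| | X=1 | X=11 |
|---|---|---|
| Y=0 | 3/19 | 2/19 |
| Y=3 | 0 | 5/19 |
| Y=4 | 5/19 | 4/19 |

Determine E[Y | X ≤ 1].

5/2

P(X ≤ 1) = 8/19.
Σ Y·P over the event = 0·(3/19) + 4·(5/19) = 20/19.
E[Y | X ≤ 1] = (20/19) / (8/19) = 5/2.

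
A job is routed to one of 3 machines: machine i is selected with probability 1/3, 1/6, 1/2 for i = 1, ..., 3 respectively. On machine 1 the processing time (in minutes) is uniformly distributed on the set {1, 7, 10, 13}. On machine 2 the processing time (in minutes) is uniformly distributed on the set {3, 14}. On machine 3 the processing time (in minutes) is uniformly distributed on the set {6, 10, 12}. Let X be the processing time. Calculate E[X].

E[X | machine 1] = (1+7+10+13)/4 = 31/4.
E[X | machine 2] = (3+14)/2 = 17/2.
E[X | machine 3] = (6+10+12)/3 = 28/3.
By the law of total expectation,
E[X] = (1/3)·(31/4) + (1/6)·(17/2) + (1/2)·(28/3) = 26/3.

26/3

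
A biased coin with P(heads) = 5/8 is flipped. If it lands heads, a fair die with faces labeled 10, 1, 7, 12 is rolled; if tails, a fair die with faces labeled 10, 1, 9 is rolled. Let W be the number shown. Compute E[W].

115/16

E[W | heads] = (10+1+7+12)/4 = 15/2.
E[W | tails] = (10+1+9)/3 = 20/3.
By the law of total expectation,
E[W] = (5/8)·(15/2) + (3/8)·(20/3) = 115/16.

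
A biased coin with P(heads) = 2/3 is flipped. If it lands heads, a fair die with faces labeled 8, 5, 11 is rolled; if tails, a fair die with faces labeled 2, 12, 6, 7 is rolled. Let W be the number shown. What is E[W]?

91/12

E[W | heads] = (8+5+11)/3 = 8.
E[W | tails] = (2+12+6+7)/4 = 27/4.
By the law of total expectation,
E[W] = (2/3)·(8) + (1/3)·(27/4) = 91/12.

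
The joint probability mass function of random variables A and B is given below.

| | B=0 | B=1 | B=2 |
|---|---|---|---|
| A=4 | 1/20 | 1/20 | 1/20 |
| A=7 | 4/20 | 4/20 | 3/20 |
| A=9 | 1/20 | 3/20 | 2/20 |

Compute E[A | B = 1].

P(B = 1) = 2/5.
Σ A·P over the event = 4·(1/20) + 7·(4/20) + 9·(3/20) = 59/20.
E[A | B = 1] = (59/20) / (2/5) = 59/8.

59/8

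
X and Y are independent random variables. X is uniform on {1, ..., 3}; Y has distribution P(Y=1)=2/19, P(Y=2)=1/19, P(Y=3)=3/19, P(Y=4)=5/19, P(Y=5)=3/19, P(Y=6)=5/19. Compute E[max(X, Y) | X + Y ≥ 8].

P(X + Y ≥ 8) = 13/57.
Summing max(X,Y)·P(x,y) over outcomes with X + Y ≥ 8 gives 25/19.
E[max(X, Y) | X + Y ≥ 8] = (25/19) / (13/57) = 75/13.

75/13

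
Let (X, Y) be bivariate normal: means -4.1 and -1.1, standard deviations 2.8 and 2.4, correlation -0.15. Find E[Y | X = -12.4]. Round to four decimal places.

-0.0329

The regression of Y on X has slope ρ·σ_Y/σ_X and passes through (μ_X, μ_Y).
E[Y | X=-12.4] = -1.1 + (-0.15)·(2.4/2.8)·(-12.4 − (-4.1)) = -1.1 + (-0.12857)·(-8.3) = -0.0329.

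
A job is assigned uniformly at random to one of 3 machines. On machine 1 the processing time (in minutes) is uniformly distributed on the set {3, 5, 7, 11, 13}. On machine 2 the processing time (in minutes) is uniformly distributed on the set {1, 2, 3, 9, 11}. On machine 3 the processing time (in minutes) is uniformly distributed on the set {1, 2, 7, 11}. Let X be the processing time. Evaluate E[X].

E[X | machine 1] = (3+5+7+11+13)/5 = 39/5.
E[X | machine 2] = (1+2+3+9+11)/5 = 26/5.
E[X | machine 3] = (1+2+7+11)/4 = 21/4.
By the law of total expectation,
E[X] = (1/3)·(39/5) + (1/3)·(26/5) + (1/3)·(21/4) = 73/12.

73/12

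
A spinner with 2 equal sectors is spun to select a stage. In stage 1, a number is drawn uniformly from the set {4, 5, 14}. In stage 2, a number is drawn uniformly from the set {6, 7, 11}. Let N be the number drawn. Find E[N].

47/6

E[N | stage 1] = (4+5+14)/3 = 23/3.
E[N | stage 2] = (6+7+11)/3 = 8.
E[N] = (1/2)·(23/3) + (1/2)·(8) = 47/6.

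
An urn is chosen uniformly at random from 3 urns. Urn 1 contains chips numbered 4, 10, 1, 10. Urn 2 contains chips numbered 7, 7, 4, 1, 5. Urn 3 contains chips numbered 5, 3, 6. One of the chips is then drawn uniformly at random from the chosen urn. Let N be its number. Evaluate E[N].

943/180

E[N | urn 1] = (4+10+1+10)/4 = 25/4.
E[N | urn 2] = (7+7+4+1+5)/5 = 24/5.
E[N | urn 3] = (5+3+6)/3 = 14/3.
By the law of total expectation,
E[N] = (1/3)·(25/4) + (1/3)·(24/5) + (1/3)·(14/3) = 943/180.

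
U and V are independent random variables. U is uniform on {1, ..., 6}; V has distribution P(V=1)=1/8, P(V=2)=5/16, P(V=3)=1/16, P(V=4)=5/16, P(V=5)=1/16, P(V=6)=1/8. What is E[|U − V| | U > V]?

51/22

P(U > V) = 11/24.
Summing |U−V|·P(x,y) over outcomes with U > V gives 17/16.
E[|U − V| | U > V] = (17/16) / (11/24) = 51/22.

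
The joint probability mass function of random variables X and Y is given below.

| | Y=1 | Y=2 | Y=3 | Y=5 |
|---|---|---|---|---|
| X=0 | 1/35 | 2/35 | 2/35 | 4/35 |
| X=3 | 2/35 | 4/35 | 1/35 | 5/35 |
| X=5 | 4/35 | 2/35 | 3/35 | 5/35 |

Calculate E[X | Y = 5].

20/7

P(Y = 5) = 2/5.
Σ X·P over the event = 0·(4/35) + 3·(5/35) + 5·(5/35) = 8/7.
E[X | Y = 5] = (8/7) / (2/5) = 20/7.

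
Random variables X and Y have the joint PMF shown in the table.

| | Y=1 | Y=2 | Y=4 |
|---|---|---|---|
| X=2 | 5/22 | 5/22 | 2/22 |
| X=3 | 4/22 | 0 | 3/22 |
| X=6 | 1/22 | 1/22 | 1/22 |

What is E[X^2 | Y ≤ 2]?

P(Y ≤ 2) = 8/11.
Σ X^2·P over the event = 4·(5/22) + 4·(5/22) + 9·(4/22) + 36·(1/22) + 36·(1/22) = 74/11.
E[X^2 | Y ≤ 2] = (74/11) / (8/11) = 37/4.

37/4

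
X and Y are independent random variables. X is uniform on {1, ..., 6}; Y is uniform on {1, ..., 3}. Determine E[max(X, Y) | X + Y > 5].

44/9

Outcomes with X + Y > 5: (3,3), (4,2), (4,3), (5,1), (5,2), (5,3), (6,1), (6,2), (6,3), each with probability 1/18.
E[max(X, Y) | X + Y > 5] = (3 + 4 + 4 + 5 + 5 + 5 + 6 + 6 + 6) / 9 = 44/9.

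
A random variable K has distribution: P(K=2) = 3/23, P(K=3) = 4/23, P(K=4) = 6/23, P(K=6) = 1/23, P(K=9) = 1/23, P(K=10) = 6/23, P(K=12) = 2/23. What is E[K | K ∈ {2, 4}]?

P(K ∈ {2, 4}) = 9/23.
Σ over the event: 2·3/23 + 4·6/23 = 30/23.
E[K | K ∈ {2, 4}] = (30/23) / (9/23) = 10/3.

10/3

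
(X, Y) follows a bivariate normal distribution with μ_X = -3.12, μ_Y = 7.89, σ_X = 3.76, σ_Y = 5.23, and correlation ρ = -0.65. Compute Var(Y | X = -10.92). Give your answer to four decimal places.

The conditional variance in a bivariate normal is σ_Y²(1 − ρ²), independent of x.
Var(Y | X=-10.92) = (5.23)²·(1 − (-0.65)²) = 27.3529·0.5775 = 15.7963.

15.7963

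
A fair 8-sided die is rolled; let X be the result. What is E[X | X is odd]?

4

Given X is odd, X is equally likely to be any of {1, 3, 5, 7}.
E[X | X is odd] = (1 + 3 + 5 + 7) / 4 = 4.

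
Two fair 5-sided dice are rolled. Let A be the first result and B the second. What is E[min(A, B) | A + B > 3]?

26/11

P(A + B > 3) = 22/25.
Summing min(A,B)·P(x,y) over outcomes with A + B > 3 gives 52/25.
E[min(A, B) | A + B > 3] = (52/25) / (22/25) = 26/11.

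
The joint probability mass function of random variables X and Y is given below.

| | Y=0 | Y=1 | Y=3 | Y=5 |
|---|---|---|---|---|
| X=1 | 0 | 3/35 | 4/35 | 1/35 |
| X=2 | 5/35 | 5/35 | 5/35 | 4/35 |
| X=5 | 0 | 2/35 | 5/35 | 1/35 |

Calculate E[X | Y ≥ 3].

53/20

P(Y ≥ 3) = 4/7.
Σ X·P over the event = 1·(4/35) + 1·(1/35) + 2·(5/35) + 2·(4/35) + 5·(5/35) + 5·(1/35) = 53/35.
E[X | Y ≥ 3] = (53/35) / (4/7) = 53/20.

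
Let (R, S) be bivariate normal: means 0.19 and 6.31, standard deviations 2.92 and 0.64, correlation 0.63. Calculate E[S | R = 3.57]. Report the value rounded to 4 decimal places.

6.7767

The regression of S on R has slope ρ·σ_S/σ_R and passes through (μ_R, μ_S).
E[S | R=3.57] = 6.31 + (0.63)·(0.64/2.92)·(3.57 − (0.19)) = 6.31 + (0.13808)·(3.38) = 6.7767.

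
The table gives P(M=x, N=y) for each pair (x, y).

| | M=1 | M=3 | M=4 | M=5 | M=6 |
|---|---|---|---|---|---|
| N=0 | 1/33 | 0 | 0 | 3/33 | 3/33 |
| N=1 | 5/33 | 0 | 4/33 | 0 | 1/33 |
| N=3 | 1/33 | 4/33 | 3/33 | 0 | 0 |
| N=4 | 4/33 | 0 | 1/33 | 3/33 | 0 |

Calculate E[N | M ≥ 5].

P(M ≥ 5) = 10/33.
Σ N·P over the event = 0·(3/33) + 4·(3/33) + 0·(3/33) + 1·(1/33) = 13/33.
E[N | M ≥ 5] = (13/33) / (10/33) = 13/10.

13/10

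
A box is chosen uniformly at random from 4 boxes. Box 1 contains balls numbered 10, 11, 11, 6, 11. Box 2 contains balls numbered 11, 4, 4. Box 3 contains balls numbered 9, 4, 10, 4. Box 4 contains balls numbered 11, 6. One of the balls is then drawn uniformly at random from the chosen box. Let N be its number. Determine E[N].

1883/240

E[N | box 1] = (10+11+11+6+11)/5 = 49/5.
E[N | box 2] = (11+4+4)/3 = 19/3.
E[N | box 3] = (9+4+10+4)/4 = 27/4.
E[N | box 4] = (11+6)/2 = 17/2.
By the law of total expectation,
E[N] = (1/4)·(49/5) + (1/4)·(19/3) + (1/4)·(27/4) + (1/4)·(17/2) = 1883/240.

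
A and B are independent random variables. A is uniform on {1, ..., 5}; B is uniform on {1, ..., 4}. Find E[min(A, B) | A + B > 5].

P(A + B > 5) = 1/2.
Summing min(A,B)·P(x,y) over outcomes with A + B > 5 gives 27/20.
E[min(A, B) | A + B > 5] = (27/20) / (1/2) = 27/10.

27/10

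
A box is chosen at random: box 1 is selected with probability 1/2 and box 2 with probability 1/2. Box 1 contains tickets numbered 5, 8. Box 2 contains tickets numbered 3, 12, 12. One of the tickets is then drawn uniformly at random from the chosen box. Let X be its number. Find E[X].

E[X | box 1] = (5+8)/2 = 13/2.
E[X | box 2] = (3+12+12)/3 = 9.
By the law of total expectation,
E[X] = (1/2)·(13/2) + (1/2)·(9) = 31/4.

31/4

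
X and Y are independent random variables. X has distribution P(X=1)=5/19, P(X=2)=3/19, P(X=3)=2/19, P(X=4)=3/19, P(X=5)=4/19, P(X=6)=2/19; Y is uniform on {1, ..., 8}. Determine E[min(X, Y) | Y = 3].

44/19

P(Y = 3) = 1/8.
Summing min(X,Y)·P(x,y) over outcomes with Y = 3 gives 11/38.
E[min(X, Y) | Y = 3] = (11/38) / (1/8) = 44/19.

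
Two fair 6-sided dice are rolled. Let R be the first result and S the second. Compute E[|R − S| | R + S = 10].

Outcomes with R + S = 10: (4,6), (5,5), (6,4), each with probability 1/36.
E[|R − S| | R + S = 10] = (2 + 0 + 2) / 3 = 4/3.

4/3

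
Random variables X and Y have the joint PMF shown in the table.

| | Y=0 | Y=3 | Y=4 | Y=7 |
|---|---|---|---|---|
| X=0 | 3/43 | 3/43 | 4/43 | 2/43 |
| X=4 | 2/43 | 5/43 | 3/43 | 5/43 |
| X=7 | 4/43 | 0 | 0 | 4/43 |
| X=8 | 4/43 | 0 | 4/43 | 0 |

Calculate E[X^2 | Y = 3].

10

P(Y = 3) = 8/43.
Σ X^2·P over the event = 0·(3/43) + 16·(5/43) = 80/43.
E[X^2 | Y = 3] = (80/43) / (8/43) = 10.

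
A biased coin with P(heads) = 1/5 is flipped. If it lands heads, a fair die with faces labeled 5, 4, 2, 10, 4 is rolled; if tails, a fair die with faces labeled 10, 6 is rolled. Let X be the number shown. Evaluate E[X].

E[X | heads] = (5+4+2+10+4)/5 = 5.
E[X | tails] = (10+6)/2 = 8.
By the law of total expectation,
E[X] = (1/5)·(5) + (4/5)·(8) = 37/5.

37/5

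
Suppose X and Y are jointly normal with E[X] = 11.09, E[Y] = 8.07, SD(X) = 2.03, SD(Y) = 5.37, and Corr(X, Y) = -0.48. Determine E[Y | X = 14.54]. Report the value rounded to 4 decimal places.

3.6893

The regression of Y on X has slope ρ·σ_Y/σ_X and passes through (μ_X, μ_Y).
E[Y | X=14.54] = 8.07 + (-0.48)·(5.37/2.03)·(14.54 − (11.09)) = 8.07 + (-1.269754)·(3.45) = 3.6893.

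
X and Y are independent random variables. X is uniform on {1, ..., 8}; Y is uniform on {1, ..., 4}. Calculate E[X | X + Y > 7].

P(X + Y > 7) = 7/16.
Summing X·P(x,y) over outcomes with X + Y > 7 gives 23/8.
E[X | X + Y > 7] = (23/8) / (7/16) = 46/7.

46/7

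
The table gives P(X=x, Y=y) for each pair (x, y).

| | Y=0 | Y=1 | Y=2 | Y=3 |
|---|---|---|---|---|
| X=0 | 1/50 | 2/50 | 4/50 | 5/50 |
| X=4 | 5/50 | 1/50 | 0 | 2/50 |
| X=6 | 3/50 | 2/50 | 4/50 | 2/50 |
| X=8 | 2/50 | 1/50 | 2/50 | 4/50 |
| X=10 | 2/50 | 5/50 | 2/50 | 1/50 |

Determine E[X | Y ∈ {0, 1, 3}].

P(Y ∈ {0, 1, 3}) = 19/25.
Summing X·P(X=x,Y=y) over the conditioning event gives 21/5.
E[X | Y ∈ {0, 1, 3}] = (21/5) / (19/25) = 105/19.

105/19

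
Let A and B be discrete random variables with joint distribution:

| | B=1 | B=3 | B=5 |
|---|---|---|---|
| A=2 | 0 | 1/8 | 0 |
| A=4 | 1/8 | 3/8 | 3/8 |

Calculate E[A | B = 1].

P(B = 1) = 1/8.
Σ A·P over the event = 4·(1/8) = 1/2.
E[A | B = 1] = (1/2) / (1/8) = 4.

4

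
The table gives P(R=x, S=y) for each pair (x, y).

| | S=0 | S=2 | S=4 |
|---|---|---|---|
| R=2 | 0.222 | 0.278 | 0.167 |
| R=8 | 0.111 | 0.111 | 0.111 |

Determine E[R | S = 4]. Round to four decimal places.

P(S = 4) = 0.278.
Σ R·P over the event = 2·(0.167) + 8·(0.111) = 1.222.
E[R | S = 4] = (1.222) / (0.278) = 4.3957.

4.3957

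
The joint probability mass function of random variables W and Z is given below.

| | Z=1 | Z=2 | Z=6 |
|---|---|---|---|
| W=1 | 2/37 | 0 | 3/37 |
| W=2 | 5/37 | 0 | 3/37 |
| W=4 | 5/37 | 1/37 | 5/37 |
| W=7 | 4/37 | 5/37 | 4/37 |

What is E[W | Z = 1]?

15/4

P(Z = 1) = 16/37.
Summing W·P(W=x,Z=y) over the conditioning event gives 60/37.
E[W | Z = 1] = (60/37) / (16/37) = 15/4.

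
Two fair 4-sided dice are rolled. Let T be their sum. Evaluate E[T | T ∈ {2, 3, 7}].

22/5

P(T ∈ {2, 3, 7}) = 5/16.
Σ over the event: 2·1/16 + 3·1/8 + 7·1/8 = 11/8.
E[T | T ∈ {2, 3, 7}] = (11/8) / (5/16) = 22/5.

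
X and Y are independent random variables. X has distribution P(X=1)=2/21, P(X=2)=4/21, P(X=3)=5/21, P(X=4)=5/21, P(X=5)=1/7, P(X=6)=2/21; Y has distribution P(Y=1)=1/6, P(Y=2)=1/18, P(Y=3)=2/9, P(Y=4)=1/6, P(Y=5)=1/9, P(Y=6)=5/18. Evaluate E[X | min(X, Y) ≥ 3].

P(min(X, Y) ≥ 3) = 5/9.
Summing X·P(x,y) over outcomes with min(X, Y) ≥ 3 gives 62/27.
E[X | min(X, Y) ≥ 3] = (62/27) / (5/9) = 62/15.

62/15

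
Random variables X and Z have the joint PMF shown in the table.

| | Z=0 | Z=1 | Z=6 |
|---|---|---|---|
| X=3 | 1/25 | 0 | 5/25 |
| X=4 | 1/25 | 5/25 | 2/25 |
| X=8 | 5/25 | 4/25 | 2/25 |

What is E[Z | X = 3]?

5

P(X = 3) = 6/25.
Σ Z·P over the event = 0·(1/25) + 6·(5/25) = 6/5.
E[Z | X = 3] = (6/5) / (6/25) = 5.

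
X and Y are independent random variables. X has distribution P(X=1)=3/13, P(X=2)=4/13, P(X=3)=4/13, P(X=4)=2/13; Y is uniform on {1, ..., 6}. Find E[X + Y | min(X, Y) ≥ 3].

P(min(X, Y) ≥ 3) = 4/13.
Summing (X+Y)·P(x,y) over outcomes with min(X, Y) ≥ 3 gives 94/39.
E[X + Y | min(X, Y) ≥ 3] = (94/39) / (4/13) = 47/6.

47/6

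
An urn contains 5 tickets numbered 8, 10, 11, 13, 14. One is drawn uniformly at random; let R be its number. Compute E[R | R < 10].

P(R < 10) = 1/5.
Σ over the event: 8·1/5 = 8/5.
E[R | R < 10] = (8/5) / (1/5) = 8.

8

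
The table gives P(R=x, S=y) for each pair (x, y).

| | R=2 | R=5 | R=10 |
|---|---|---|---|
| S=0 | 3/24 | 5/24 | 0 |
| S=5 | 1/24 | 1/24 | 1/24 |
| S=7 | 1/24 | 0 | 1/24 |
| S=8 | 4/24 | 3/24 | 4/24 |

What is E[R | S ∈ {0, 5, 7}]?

P(S ∈ {0, 5, 7}) = 13/24.
Σ R·P over the event = 2·(3/24) + 2·(1/24) + 2·(1/24) + 5·(5/24) + 5·(1/24) + 10·(1/24) + 10·(1/24) = 5/2.
E[R | S ∈ {0, 5, 7}] = (5/2) / (13/24) = 60/13.

60/13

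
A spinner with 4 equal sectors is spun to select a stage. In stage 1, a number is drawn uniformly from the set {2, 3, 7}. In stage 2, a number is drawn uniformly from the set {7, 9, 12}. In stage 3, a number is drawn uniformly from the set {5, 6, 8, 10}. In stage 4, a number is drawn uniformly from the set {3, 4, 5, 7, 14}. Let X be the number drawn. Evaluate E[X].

1631/240

E[X | stage 1] = (2+3+7)/3 = 4.
E[X | stage 2] = (7+9+12)/3 = 28/3.
E[X | stage 3] = (5+6+8+10)/4 = 29/4.
E[X | stage 4] = (3+4+5+7+14)/5 = 33/5.
By the law of total expectation,
E[X] = (1/4)·(4) + (1/4)·(28/3) + (1/4)·(29/4) + (1/4)·(33/5) = 1631/240.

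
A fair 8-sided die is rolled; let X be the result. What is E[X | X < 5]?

Given X < 5, X is equally likely to be any of {1, 2, 3, 4}.
E[X | X < 5] = (1 + 2 + 3 + 4) / 4 = 5/2.

5/2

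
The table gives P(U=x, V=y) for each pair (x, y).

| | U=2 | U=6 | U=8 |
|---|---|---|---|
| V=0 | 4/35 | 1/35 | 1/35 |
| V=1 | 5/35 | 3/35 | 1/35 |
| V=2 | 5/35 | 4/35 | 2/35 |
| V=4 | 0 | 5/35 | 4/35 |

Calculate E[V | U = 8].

21/8

P(U = 8) = 8/35.
Σ V·P over the event = 0·(1/35) + 1·(1/35) + 2·(2/35) + 4·(4/35) = 3/5.
E[V | U = 8] = (3/5) / (8/35) = 21/8.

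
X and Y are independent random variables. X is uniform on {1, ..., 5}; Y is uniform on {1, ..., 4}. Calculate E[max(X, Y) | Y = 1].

3

P(Y = 1) = 1/4.
Summing max(X,Y)·P(x,y) over outcomes with Y = 1 gives 3/4.
E[max(X, Y) | Y = 1] = (3/4) / (1/4) = 3.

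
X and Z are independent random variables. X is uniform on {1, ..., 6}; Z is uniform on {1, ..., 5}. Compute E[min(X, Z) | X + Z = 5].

3/2

P(X + Z = 5) = 2/15.
Summing min(X,Z)·P(x,y) over outcomes with X + Z = 5 gives 1/5.
E[min(X, Z) | X + Z = 5] = (1/5) / (2/15) = 3/2.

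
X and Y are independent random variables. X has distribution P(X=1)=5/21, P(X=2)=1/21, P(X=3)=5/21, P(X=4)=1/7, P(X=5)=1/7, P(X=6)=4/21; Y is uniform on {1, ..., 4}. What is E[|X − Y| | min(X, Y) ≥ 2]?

19/12

P(min(X, Y) ≥ 2) = 4/7.
Summing |X−Y|·P(x,y) over outcomes with min(X, Y) ≥ 2 gives 19/21.
E[|X − Y| | min(X, Y) ≥ 2] = (19/21) / (4/7) = 19/12.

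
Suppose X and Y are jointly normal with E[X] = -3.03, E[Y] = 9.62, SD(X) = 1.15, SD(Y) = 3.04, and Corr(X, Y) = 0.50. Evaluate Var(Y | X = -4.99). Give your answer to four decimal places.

6.9312

The conditional variance in a bivariate normal is σ_Y²(1 − ρ²), independent of x.
Var(Y | X=-4.99) = (3.04)²·(1 − (0.50)²) = 9.2416·0.75 = 6.9312.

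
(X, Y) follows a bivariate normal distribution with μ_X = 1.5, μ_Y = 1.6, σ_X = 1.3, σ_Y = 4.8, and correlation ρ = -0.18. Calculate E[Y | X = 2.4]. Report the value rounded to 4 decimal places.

1.0018

E[Y | X=x] = μ_Y + ρ(σ_Y/σ_X)(x − μ_X) for jointly normal variables.
E[Y | X=2.4] = 1.6 + (-0.18)·(4.8/1.3)·(2.4 − (1.5)) = 1.6 + (-0.66462)·(0.9) = 1.0018.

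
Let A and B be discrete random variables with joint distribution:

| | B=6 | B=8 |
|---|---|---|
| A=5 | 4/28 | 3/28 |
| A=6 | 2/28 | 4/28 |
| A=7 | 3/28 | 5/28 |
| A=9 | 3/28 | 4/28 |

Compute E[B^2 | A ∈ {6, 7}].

54

P(A ∈ {6, 7}) = 1/2.
Summing B^2·P(A=x,B=y) over the conditioning event gives 27.
E[B^2 | A ∈ {6, 7}] = (27) / (1/2) = 54.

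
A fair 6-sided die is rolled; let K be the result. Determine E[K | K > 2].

9/2

Given K > 2, K is equally likely to be any of {3, 4, 5, 6}.
E[K | K > 2] = (3 + 4 + 5 + 6) / 4 = 9/2.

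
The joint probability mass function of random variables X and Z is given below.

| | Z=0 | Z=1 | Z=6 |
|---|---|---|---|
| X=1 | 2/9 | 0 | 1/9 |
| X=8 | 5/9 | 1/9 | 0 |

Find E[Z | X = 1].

P(X = 1) = 1/3.
Σ Z·P over the event = 0·(2/9) + 6·(1/9) = 2/3.
E[Z | X = 1] = (2/3) / (1/3) = 2.

2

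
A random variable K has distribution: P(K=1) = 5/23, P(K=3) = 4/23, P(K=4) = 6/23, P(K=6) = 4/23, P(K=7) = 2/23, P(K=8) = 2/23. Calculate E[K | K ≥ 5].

27/4

P(K ≥ 5) = 8/23.
Σ over the event: 6·4/23 + 7·2/23 + 8·2/23 = 54/23.
E[K | K ≥ 5] = (54/23) / (8/23) = 27/4.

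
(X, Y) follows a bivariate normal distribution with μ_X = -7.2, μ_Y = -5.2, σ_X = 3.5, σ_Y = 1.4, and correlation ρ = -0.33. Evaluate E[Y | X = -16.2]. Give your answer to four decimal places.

The regression of Y on X has slope ρ·σ_Y/σ_X and passes through (μ_X, μ_Y).
E[Y | X=-16.2] = -5.2 + (-0.33)·(1.4/3.5)·(-16.2 − (-7.2)) = -5.2 + (-0.132)·(-9) = -4.0120.

-4.0120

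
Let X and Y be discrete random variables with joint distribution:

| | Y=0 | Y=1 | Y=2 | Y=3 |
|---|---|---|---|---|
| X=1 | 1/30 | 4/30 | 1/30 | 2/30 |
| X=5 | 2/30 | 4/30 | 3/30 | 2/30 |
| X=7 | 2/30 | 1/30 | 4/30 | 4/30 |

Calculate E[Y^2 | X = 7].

P(X = 7) = 11/30.
Σ Y^2·P over the event = 0·(2/30) + 1·(1/30) + 4·(4/30) + 9·(4/30) = 53/30.
E[Y^2 | X = 7] = (53/30) / (11/30) = 53/11.

53/11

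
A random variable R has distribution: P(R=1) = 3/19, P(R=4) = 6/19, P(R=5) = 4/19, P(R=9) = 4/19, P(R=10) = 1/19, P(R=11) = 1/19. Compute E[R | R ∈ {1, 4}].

P(R ∈ {1, 4}) = 9/19.
Σ over the event: 1·3/19 + 4·6/19 = 27/19.
E[R | R ∈ {1, 4}] = (27/19) / (9/19) = 3.

3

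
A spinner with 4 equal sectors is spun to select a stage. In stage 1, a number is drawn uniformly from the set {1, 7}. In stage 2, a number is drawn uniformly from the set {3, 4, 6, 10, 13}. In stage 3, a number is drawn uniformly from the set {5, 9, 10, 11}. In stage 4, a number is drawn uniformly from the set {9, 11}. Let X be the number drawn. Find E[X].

E[X | stage 1] = (1+7)/2 = 4.
E[X | stage 2] = (3+4+6+10+13)/5 = 36/5.
E[X | stage 3] = (5+9+10+11)/4 = 35/4.
E[X | stage 4] = (9+11)/2 = 10.
E[X] = (1/4)·(4) + (1/4)·(36/5) + (1/4)·(35/4) + (1/4)·(10) = 599/80.

599/80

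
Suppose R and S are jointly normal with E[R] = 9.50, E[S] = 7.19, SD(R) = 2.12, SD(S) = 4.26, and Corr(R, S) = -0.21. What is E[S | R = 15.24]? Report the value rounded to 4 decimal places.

4.7678

E[S | R=x] = μ_S + ρ(σ_S/σ_R)(x − μ_R) for jointly normal variables.
E[S | R=15.24] = 7.19 + (-0.21)·(4.26/2.12)·(15.24 − (9.50)) = 7.19 + (-0.42198)·(5.74) = 4.7678.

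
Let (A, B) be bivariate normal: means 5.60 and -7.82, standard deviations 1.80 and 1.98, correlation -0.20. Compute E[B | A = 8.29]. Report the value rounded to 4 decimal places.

The regression of B on A has slope ρ·σ_B/σ_A and passes through (μ_A, μ_B).
E[B | A=8.29] = -7.82 + (-0.20)·(1.98/1.80)·(8.29 − (5.60)) = -7.82 + (-0.22)·(2.69) = -8.4118.

-8.4118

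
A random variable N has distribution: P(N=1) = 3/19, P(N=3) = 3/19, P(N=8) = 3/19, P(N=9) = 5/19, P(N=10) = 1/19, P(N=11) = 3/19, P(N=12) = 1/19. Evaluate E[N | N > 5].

124/13

P(N > 5) = 13/19.
Σ over the event: 8·3/19 + 9·5/19 + 10·1/19 + 11·3/19 + 12·1/19 = 124/19.
E[N | N > 5] = (124/19) / (13/19) = 124/13.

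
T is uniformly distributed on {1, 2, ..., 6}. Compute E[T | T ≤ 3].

2

Given T ≤ 3, T is equally likely to be any of {1, 2, 3}.
E[T | T ≤ 3] = (1 + 2 + 3) / 3 = 2.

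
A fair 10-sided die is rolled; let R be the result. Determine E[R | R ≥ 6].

8

Given R ≥ 6, R is equally likely to be any of {6, 7, 8, 9, 10}.
E[R | R ≥ 6] = (6 + 7 + 8 + 9 + 10) / 5 = 8.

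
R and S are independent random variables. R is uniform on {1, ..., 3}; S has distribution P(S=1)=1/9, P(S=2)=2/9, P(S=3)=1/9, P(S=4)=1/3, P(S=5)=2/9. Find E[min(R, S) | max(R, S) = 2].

P(max(R, S) = 2) = 5/27.
Summing min(R,S)·P(x,y) over outcomes with max(R, S) = 2 gives 7/27.
E[min(R, S) | max(R, S) = 2] = (7/27) / (5/27) = 7/5.

7/5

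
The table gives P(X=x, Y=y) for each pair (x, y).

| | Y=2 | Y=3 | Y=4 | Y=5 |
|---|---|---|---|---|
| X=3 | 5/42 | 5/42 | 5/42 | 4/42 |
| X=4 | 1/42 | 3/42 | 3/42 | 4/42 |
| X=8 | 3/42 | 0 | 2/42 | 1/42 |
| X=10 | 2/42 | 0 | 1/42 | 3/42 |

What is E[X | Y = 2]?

63/11

P(Y = 2) = 11/42.
Summing X·P(X=x,Y=y) over the conditioning event gives 3/2.
E[X | Y = 2] = (3/2) / (11/42) = 63/11.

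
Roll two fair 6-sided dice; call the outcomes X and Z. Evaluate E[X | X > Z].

P(X > Z) = 5/12.
Summing X·P(x,y) over outcomes with X > Z gives 35/18.
E[X | X > Z] = (35/18) / (5/12) = 14/3.

14/3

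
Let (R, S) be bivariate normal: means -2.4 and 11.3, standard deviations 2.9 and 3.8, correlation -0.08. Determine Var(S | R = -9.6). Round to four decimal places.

14.3476

For a bivariate normal, Var(S | R=x) = σ_S²(1 − ρ²).
Var(S | R=-9.6) = (3.8)²·(1 − (-0.08)²) = 14.44·0.9936 = 14.3476.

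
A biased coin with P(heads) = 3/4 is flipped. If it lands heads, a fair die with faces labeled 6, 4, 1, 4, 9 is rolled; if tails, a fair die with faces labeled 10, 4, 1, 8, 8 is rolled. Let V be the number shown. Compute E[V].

E[V | heads] = (6+4+1+4+9)/5 = 24/5.
E[V | tails] = (10+4+1+8+8)/5 = 31/5.
By the law of total expectation,
E[V] = (3/4)·(24/5) + (1/4)·(31/5) = 103/20.

103/20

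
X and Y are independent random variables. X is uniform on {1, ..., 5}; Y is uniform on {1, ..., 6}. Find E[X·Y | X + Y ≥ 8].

39/2

Outcomes with X + Y ≥ 8: (2,6), (3,5), (3,6), (4,4), (4,5), (4,6), (5,3), (5,4), (5,5), (5,6), each with probability 1/30.
E[X·Y | X + Y ≥ 8] = (12 + 15 + 18 + 16 + 20 + 24 + 15 + 20 + 25 + 30) / 10 = 39/2.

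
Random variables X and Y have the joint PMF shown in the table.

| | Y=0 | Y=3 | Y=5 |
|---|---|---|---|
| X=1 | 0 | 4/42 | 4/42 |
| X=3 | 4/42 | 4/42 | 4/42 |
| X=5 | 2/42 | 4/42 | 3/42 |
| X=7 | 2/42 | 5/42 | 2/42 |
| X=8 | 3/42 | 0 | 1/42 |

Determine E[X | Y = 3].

71/17

P(Y = 3) = 17/42.
Summing X·P(X=x,Y=y) over the conditioning event gives 71/42.
E[X | Y = 3] = (71/42) / (17/42) = 71/17.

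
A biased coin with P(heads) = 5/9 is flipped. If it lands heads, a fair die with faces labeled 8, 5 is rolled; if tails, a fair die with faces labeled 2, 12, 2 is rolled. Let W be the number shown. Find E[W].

323/54

E[W | heads] = (8+5)/2 = 13/2.
E[W | tails] = (2+12+2)/3 = 16/3.
E[W] = (5/9)·(13/2) + (4/9)·(16/3) = 323/54.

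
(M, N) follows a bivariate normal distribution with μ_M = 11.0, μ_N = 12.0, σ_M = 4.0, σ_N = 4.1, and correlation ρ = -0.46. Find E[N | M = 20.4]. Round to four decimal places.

7.5679

The regression of N on M has slope ρ·σ_N/σ_M and passes through (μ_M, μ_N).
E[N | M=20.4] = 12.0 + (-0.46)·(4.1/4.0)·(20.4 − (11.0)) = 12.0 + (-0.4715)·(9.4) = 7.5679.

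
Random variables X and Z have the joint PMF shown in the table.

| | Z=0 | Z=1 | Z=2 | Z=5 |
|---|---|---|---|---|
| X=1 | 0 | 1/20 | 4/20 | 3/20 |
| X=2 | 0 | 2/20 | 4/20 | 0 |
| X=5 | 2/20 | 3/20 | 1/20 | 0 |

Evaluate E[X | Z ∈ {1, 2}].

P(Z ∈ {1, 2}) = 3/4.
Summing X·P(X=x,Z=y) over the conditioning event gives 37/20.
E[X | Z ∈ {1, 2}] = (37/20) / (3/4) = 37/15.

37/15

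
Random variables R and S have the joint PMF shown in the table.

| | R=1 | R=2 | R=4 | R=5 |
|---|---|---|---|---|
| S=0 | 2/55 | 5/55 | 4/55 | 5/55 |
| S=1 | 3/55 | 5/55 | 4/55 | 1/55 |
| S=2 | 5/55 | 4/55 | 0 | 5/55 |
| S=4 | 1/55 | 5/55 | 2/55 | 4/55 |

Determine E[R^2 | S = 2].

73/7

P(S = 2) = 14/55.
Σ R^2·P over the event = 1·(5/55) + 4·(4/55) + 25·(5/55) = 146/55.
E[R^2 | S = 2] = (146/55) / (14/55) = 73/7.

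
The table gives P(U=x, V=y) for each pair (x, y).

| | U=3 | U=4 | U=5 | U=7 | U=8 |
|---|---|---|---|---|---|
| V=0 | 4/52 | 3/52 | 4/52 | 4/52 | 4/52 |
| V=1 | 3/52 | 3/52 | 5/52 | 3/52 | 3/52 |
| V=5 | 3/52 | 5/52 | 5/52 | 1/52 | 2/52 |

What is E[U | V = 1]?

91/17

P(V = 1) = 17/52.
Summing U·P(U=x,V=y) over the conditioning event gives 7/4.
E[U | V = 1] = (7/4) / (17/52) = 91/17.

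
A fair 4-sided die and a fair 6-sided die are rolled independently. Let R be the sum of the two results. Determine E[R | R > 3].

136/21

P(R > 3) = 7/8.
Σ over the event: 4·1/8 + 5·1/6 + 6·1/6 + 7·1/6 + 8·1/8 + 9·1/12 + 10·1/24 = 17/3.
E[R | R > 3] = (17/3) / (7/8) = 136/21.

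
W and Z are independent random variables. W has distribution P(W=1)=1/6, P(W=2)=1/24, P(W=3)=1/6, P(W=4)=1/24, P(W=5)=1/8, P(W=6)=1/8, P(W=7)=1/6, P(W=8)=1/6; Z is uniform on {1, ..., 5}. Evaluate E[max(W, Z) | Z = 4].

P(Z = 4) = 1/5.
Summing max(W,Z)·P(x,y) over outcomes with Z = 4 gives 133/120.
E[max(W, Z) | Z = 4] = (133/120) / (1/5) = 133/24.

133/24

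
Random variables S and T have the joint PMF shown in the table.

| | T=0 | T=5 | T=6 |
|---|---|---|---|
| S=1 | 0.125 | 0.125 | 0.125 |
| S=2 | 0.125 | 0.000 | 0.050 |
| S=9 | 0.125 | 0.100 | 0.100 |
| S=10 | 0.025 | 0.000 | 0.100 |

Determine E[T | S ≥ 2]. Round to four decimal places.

P(S ≥ 2) = 0.625.
Σ T·P over the event = 0·(0.125) + 6·(0.050) + 0·(0.125) + 5·(0.100) + 6·(0.100) + 0·(0.025) + 6·(0.100) = 2.000.
E[T | S ≥ 2] = (2.000) / (0.625) = 3.2000.

3.2000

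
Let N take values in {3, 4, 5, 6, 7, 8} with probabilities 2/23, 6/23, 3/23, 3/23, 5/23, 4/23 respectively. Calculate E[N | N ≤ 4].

15/4

P(N ≤ 4) = 8/23.
Σ over the event: 3·2/23 + 4·6/23 = 30/23.
E[N | N ≤ 4] = (30/23) / (8/23) = 15/4.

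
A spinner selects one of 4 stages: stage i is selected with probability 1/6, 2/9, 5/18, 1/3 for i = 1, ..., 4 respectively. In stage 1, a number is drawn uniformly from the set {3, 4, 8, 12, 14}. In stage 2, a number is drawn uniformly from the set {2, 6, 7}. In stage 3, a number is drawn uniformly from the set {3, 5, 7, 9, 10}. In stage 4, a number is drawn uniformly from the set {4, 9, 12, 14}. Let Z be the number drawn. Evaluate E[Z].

E[Z | stage 1] = (3+4+8+12+14)/5 = 41/5.
E[Z | stage 2] = (2+6+7)/3 = 5.
E[Z | stage 3] = (3+5+7+9+10)/5 = 34/5.
E[Z | stage 4] = (4+9+12+14)/4 = 39/4.
E[Z] = (1/6)·(41/5) + (2/9)·(5) + (5/18)·(34/5) + (1/3)·(39/4) = 457/60.

457/60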